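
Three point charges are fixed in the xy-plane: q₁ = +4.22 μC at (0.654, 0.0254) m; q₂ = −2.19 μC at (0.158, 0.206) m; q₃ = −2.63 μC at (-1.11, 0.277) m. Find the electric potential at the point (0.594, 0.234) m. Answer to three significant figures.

1.16×10⁵ V

Electric potential is a scalar, so the contributions from each charge add algebraically: V = Σ kqᵢ/rᵢ.
Distances from the field point to each charge: r₁ = 0.217 m, r₂ = 0.437 m, r₃ = 1.70 m.
V = k[(4.22×10⁻⁶)/(0.217) + (-2.19×10⁻⁶)/(0.437) + (-2.63×10⁻⁶)/(1.70)] = 1.16×10⁵ V.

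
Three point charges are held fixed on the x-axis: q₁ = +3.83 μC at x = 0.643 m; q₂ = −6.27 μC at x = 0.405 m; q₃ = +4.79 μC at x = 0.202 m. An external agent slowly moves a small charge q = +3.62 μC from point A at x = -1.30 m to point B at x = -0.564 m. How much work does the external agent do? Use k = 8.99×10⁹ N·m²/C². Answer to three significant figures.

For quasistatic motion the external work equals the change in potential energy: W_ext = qΔV = q(V_B − V_A).
At A: distances to the source charges are 1.94 m, 1.71 m, 1.50 m; V_A = Σ kqᵢ/rᵢ = 1.33×10⁴ V.
At B: distances to the source charges are 1.21 m, 0.969 m, 0.766 m; V_B = Σ kqᵢ/rᵢ = 2.66×10⁴ V.
ΔV = V_B − V_A = 1.32×10⁴ V.
W_ext = qΔV = (3.62×10⁻⁶ C)(1.32×10⁴ V) = 0.0479 J.

0.0479 J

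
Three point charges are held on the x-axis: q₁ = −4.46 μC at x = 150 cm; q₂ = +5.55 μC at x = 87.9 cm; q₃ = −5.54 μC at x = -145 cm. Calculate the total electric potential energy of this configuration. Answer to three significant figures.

-0.402 J

The work to assemble the configuration equals its total potential energy, U = Σ kqᵢqⱼ/rᵢⱼ over all pairs.
Pair separations: r₁₂ = 0.621 m, r₁₃ = 2.95 m, r₂₃ = 2.33 m.
U = (-0.358) + (0.0753) + (-0.119) = -0.402 J.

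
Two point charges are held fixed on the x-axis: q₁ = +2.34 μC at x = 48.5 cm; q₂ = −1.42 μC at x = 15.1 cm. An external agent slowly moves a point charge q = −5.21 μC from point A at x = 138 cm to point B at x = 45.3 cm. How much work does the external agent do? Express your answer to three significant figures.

-3.14 J

For quasistatic motion the external work equals the change in potential energy: W_ext = qΔV = q(V_B − V_A).
At A: distances to the source charges are 0.895 m, 1.23 m; V_A = Σ kqᵢ/rᵢ = 1.31×10⁴ V.
At B: distances to the source charges are 0.0320 m, 0.302 m; V_B = Σ kqᵢ/rᵢ = 6.15×10⁵ V.
ΔV = V_B − V_A = 6.02×10⁵ V.
W_ext = qΔV = (-5.21×10⁻⁶ C)(6.02×10⁵ V) = -3.14 J.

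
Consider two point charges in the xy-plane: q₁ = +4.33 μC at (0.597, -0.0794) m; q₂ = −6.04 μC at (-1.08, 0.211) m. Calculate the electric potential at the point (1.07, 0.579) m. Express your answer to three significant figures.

Electric potential is a scalar, so the contributions from each charge add algebraically: V = Σ kqᵢ/rᵢ.
Distances from the field point to each charge: r₁ = 0.811 m, r₂ = 2.18 m.
V = k[(4.33×10⁻⁶)/(0.811) + (-6.04×10⁻⁶)/(2.18)] = 2.31×10⁴ V.

2.31×10⁴ V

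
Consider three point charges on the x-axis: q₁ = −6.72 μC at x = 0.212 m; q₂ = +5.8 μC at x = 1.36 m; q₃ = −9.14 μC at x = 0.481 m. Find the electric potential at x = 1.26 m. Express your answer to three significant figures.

The total potential is the scalar sum of each charge's contribution, V = Σ kqᵢ/rᵢ.
Distances from the field point to each charge: r₁ = 1.05 m, r₂ = 0.100 m, r₃ = 0.779 m.
V = k[(-6.72×10⁻⁶)/(1.05) + (5.80×10⁻⁶)/(0.100) + (-9.14×10⁻⁶)/(0.779)] = 3.58×10⁵ V.

3.58×10⁵ V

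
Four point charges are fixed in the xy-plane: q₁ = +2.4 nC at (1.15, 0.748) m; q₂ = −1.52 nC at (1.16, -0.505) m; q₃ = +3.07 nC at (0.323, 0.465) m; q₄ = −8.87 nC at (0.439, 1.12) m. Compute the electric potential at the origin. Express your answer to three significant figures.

-12.6 V

The total potential is the scalar sum of each charge's contribution, V = Σ kqᵢ/rᵢ.
Distances from the field point to each charge: r₁ = 1.37 m, r₂ = 1.27 m, r₃ = 0.566 m, r₄ = 1.20 m.
V = k[(2.40×10⁻⁹)/(1.37) + (-1.52×10⁻⁹)/(1.27) + (3.07×10⁻⁹)/(0.566) + (-8.87×10⁻⁹)/(1.20)] = -12.6 V.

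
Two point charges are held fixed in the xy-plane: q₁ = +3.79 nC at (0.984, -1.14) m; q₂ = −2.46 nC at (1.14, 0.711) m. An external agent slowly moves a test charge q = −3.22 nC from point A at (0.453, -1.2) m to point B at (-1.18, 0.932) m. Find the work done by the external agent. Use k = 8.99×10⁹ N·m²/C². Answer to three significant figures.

For quasistatic motion the external work equals the change in potential energy: W_ext = qΔV = q(V_B − V_A).
At A: distances to the source charges are 0.534 m, 2.03 m; V_A = Σ kqᵢ/rᵢ = 52.9 V.
At B: distances to the source charges are 3.00 m, 2.33 m; V_B = Σ kqᵢ/rᵢ = 1.88 V.
ΔV = V_B − V_A = -51.0 V.
W_ext = qΔV = (-3.22×10⁻⁹ C)(-51.0 V) = 1.64×10⁻⁷ J.

1.64×10⁻⁷ J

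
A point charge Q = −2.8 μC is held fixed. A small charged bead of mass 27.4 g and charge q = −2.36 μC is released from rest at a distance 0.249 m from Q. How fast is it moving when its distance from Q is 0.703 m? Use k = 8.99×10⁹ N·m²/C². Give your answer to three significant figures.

3.35 m/s

Only the electrostatic force acts, so mechanical energy is conserved: ½mv² = U₁ − U₂ = kQq(1/r₁ − 1/r₂).
U₁ − U₂ = (8.99×10⁹ N·m²/C²)(-2.80×10⁻⁶ C)(-2.36×10⁻⁶ C)(1/0.249 − 1/0.703) = 0.154 J.
v = √(2·0.154/0.0274) = 3.35 m/s.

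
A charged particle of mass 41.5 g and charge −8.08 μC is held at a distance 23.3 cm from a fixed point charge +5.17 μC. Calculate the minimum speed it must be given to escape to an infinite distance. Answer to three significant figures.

To just escape, total mechanical energy must reach zero at infinity: ½mv²_min + U = 0, so ½mv²_min = −U = |kQq|/r.
|U| = |kQq|/r = (8.99×10⁹ N·m²/C²)(5.17×10⁻⁶)(8.08×10⁻⁶)/(0.233) = 1.61 J.
v_min = √(2|U|/m) = √(2·1.61/0.0415) = 8.81 m/s.

8.81 m/s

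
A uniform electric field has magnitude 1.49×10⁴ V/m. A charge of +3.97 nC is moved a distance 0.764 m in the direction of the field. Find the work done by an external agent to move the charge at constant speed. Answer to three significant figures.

-4.52×10⁻⁵ J

The potential change for a displacement 0.764 m in the direction of the field is ΔV = −Ed = -1.14×10⁴ V.
W_ext = qΔV = -4.52×10⁻⁵ J.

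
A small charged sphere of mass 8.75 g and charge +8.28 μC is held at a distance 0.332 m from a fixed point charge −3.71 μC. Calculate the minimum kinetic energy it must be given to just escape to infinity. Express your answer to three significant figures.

To just escape, total mechanical energy must reach zero at infinity: ½mv²_min + U = 0, so ½mv²_min = −U = |kQq|/r.
|U| = |kQq|/r = (8.99×10⁹ N·m²/C²)(3.71×10⁻⁶)(8.28×10⁻⁶)/(0.332) = 0.832 J.

0.832 J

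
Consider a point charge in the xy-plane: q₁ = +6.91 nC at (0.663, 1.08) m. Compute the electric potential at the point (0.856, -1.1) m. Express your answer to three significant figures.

28.4 V

Electric potential is a scalar, so the contributions from each charge add algebraically: V = Σ kqᵢ/rᵢ.
Distances from the field point to each charge: r₁ = 2.19 m.
V = k[(6.91×10⁻⁹)/(2.19)] = 28.4 V.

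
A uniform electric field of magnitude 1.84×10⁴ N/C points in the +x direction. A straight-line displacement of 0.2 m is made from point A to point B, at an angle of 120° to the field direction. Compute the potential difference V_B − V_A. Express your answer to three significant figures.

1840 V

Only the component of displacement along E changes the potential: ΔV = −E·d·cosθ.
ΔV = −(1.84×10⁴ V/m)(0.200 m)cos120° = 1840 V.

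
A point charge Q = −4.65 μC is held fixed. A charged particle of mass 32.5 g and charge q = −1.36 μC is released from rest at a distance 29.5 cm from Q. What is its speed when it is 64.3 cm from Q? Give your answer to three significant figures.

Only the electrostatic force acts, so mechanical energy is conserved: ½mv² = U₁ − U₂ = kQq(1/r₁ − 1/r₂).
U₁ − U₂ = (8.99×10⁹ N·m²/C²)(-4.65×10⁻⁶ C)(-1.36×10⁻⁶ C)(1/0.295 − 1/0.643) = 0.104 J.
v = √(2·0.104/0.0325) = 2.53 m/s.

2.53 m/s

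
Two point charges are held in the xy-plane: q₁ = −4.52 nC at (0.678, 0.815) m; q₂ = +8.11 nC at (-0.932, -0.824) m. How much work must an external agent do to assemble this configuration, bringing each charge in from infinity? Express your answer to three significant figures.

-1.43×10⁻⁷ J

The work to assemble the configuration equals its total potential energy, U = Σ kqᵢqⱼ/rᵢⱼ over all pairs.
Pair separations: r₁₂ = 2.30 m.
U = (-1.43×10⁻⁷) = -1.43×10⁻⁷ J.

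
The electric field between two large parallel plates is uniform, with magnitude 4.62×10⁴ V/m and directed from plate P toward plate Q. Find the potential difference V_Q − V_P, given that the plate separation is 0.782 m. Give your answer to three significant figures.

-3.61×10⁴ V

In a uniform field, potential decreases in the direction of E: ΔV = −E·d for a displacement d parallel to E.
Going from P to Q is a displacement of 0.782 m along the field, so V_Q − V_P = −Ed = -3.61×10⁴ V.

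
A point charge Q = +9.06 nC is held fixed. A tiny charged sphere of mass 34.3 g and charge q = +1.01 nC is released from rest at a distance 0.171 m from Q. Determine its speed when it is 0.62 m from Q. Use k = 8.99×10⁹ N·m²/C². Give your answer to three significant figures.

4.51×10⁻³ m/s

Only the electrostatic force acts, so mechanical energy is conserved: ½mv² = U₁ − U₂ = kQq(1/r₁ − 1/r₂).
U₁ − U₂ = (8.99×10⁹ N·m²/C²)(9.06×10⁻⁹ C)(1.01×10⁻⁹ C)(1/0.171 − 1/0.620) = 3.48×10⁻⁷ J.
v = √(2·3.48×10⁻⁷/0.0343) = 4.51×10⁻³ m/s.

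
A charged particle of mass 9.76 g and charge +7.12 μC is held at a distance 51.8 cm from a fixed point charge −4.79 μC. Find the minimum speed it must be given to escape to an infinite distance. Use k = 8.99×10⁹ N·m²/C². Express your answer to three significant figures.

To just escape, total mechanical energy must reach zero at infinity: ½mv²_min + U = 0, so ½mv²_min = −U = |kQq|/r.
|U| = |kQq|/r = (8.99×10⁹ N·m²/C²)(4.79×10⁻⁶)(7.12×10⁻⁶)/(0.518) = 0.592 J.
v_min = √(2|U|/m) = √(2·0.592/9.76×10⁻³) = 11.0 m/s.

11.0 m/s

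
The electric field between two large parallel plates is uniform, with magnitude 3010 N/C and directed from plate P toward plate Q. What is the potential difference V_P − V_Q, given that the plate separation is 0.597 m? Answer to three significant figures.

1800 V

In a uniform field, potential decreases in the direction of E: ΔV = −E·d for a displacement d parallel to E.
Going from Q to P is a displacement of 0.597 m opposite to the field, so V_P − V_Q = +Ed = 1800 V.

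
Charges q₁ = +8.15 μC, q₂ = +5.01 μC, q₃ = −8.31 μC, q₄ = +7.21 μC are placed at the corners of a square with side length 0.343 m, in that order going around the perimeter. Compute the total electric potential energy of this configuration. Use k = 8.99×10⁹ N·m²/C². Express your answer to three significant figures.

The assembly work is the sum of pairwise potential energies, U = Σ_{i<j} kqᵢqⱼ/rᵢⱼ.
The four side pairs have separation 0.343 m and the two diagonal pairs 0.485 m.
Summing all 6 pair terms gives U = -0.637 J.

-0.637 J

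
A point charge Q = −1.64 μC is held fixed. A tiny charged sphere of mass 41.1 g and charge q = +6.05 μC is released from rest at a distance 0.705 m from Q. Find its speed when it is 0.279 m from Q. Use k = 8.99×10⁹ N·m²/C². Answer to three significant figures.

3.07 m/s

Only the electrostatic force acts, so mechanical energy is conserved: ½mv² = U₁ − U₂ = kQq(1/r₁ − 1/r₂).
U₁ − U₂ = (8.99×10⁹ N·m²/C²)(-1.64×10⁻⁶ C)(6.05×10⁻⁶ C)(1/0.705 − 1/0.279) = 0.193 J.
v = √(2·0.193/0.0411) = 3.07 m/s.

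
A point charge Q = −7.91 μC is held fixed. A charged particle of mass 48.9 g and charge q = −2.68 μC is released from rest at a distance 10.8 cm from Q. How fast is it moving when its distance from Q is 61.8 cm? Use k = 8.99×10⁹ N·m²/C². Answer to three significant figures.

Only the electrostatic force acts, so mechanical energy is conserved: ½mv² = U₁ − U₂ = kQq(1/r₁ − 1/r₂).
U₁ − U₂ = (8.99×10⁹ N·m²/C²)(-7.91×10⁻⁶ C)(-2.68×10⁻⁶ C)(1/0.108 − 1/0.618) = 1.46 J.
v = √(2·1.46/0.0489) = 7.72 m/s.

7.72 m/s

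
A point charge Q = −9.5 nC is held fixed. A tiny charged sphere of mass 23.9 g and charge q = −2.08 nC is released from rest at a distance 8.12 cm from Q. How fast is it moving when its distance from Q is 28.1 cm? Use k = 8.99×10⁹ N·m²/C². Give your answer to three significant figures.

Only the electrostatic force acts, so mechanical energy is conserved: ½mv² = U₁ − U₂ = kQq(1/r₁ − 1/r₂).
U₁ − U₂ = (8.99×10⁹ N·m²/C²)(-9.50×10⁻⁹ C)(-2.08×10⁻⁹ C)(1/0.0812 − 1/0.281) = 1.56×10⁻⁶ J.
v = √(2·1.56×10⁻⁶/0.0239) = 0.0114 m/s.

0.0114 m/s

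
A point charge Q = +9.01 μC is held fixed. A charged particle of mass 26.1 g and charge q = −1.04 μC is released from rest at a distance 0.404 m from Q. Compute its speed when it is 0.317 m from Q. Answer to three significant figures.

2.09 m/s

Only the electrostatic force acts, so mechanical energy is conserved: ½mv² = U₁ − U₂ = kQq(1/r₁ − 1/r₂).
U₁ − U₂ = (8.99×10⁹ N·m²/C²)(9.01×10⁻⁶ C)(-1.04×10⁻⁶ C)(1/0.404 − 1/0.317) = 0.0572 J.
v = √(2·0.0572/0.0261) = 2.09 m/s.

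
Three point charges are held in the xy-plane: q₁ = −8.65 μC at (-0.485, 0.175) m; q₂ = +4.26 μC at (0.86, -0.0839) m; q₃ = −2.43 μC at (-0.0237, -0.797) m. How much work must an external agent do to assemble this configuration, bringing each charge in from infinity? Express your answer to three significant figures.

The work to assemble the configuration equals its total potential energy, U = Σ kqᵢqⱼ/rᵢⱼ over all pairs.
Pair separations: r₁₂ = 1.37 m, r₁₃ = 1.08 m, r₂₃ = 1.14 m.
U = (-0.242) + (0.176) + (-0.0820) = -0.148 J.

-0.148 J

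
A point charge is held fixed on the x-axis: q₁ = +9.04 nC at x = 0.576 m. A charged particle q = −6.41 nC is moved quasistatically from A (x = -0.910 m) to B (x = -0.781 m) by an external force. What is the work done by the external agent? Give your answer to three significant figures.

For quasistatic motion the external work equals the change in potential energy: W_ext = qΔV = q(V_B − V_A).
At A: distance to the source charge is 1.49 m; V_A = kq₁/r = 54.7 V.
At B: distance to the source charge is 1.36 m; V_B = kq₁/r = 59.9 V.
ΔV = V_B − V_A = 5.20 V.
W_ext = qΔV = (-6.41×10⁻⁹ C)(5.20 V) = -3.33×10⁻⁸ J.

-3.33×10⁻⁸ J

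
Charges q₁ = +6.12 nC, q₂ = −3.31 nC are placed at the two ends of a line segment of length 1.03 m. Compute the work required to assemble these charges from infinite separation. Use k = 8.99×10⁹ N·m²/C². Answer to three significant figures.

-1.77×10⁻⁷ J

The work to assemble the configuration equals its total potential energy, U = Σ kqᵢqⱼ/rᵢⱼ over all pairs.
The separation is r = 1.03 m.
U = (-1.77×10⁻⁷) = -1.77×10⁻⁷ J.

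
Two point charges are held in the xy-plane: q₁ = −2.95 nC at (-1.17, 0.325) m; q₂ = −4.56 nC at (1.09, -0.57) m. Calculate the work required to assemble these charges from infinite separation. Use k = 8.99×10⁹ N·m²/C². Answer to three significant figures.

4.98×10⁻⁸ J

The work to assemble the configuration equals its total potential energy, U = Σ kqᵢqⱼ/rᵢⱼ over all pairs.
Pair separations: r₁₂ = 2.43 m.
U = (4.98×10⁻⁸) = 4.98×10⁻⁸ J.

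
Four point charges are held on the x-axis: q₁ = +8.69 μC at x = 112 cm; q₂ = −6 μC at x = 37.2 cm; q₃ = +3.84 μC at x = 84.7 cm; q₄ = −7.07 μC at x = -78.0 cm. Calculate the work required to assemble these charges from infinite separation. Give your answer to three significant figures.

The work to assemble the configuration equals its total potential energy, U = Σ kqᵢqⱼ/rᵢⱼ over all pairs.
Pair separations: r₁₂ = 0.748 m, r₁₃ = 0.273 m, r₁₄ = 1.90 m, r₂₃ = 0.475 m, r₂₄ = 1.15 m, r₃₄ = 1.63 m.
Summing all 6 pair terms gives U = -0.0735 J.

-0.0735 J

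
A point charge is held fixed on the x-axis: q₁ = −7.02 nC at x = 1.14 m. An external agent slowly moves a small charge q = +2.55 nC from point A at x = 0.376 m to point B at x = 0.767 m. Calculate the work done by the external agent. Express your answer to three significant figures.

-2.21×10⁻⁷ J

For quasistatic motion the external work equals the change in potential energy: W_ext = qΔV = q(V_B − V_A).
At A: distance to the source charge is 0.764 m; V_A = kq₁/r = -82.6 V.
At B: distance to the source charge is 0.373 m; V_B = kq₁/r = -169 V.
ΔV = V_B − V_A = -86.6 V.
W_ext = qΔV = (2.55×10⁻⁹ C)(-86.6 V) = -2.21×10⁻⁷ J.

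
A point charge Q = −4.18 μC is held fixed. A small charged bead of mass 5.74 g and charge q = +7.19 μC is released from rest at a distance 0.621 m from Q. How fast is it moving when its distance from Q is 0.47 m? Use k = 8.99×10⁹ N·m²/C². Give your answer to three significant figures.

Only the electrostatic force acts, so mechanical energy is conserved: ½mv² = U₁ − U₂ = kQq(1/r₁ − 1/r₂).
U₁ − U₂ = (8.99×10⁹ N·m²/C²)(-4.18×10⁻⁶ C)(7.19×10⁻⁶ C)(1/0.621 − 1/0.470) = 0.140 J.
v = √(2·0.140/5.74×10⁻³) = 6.98 m/s.

6.98 m/s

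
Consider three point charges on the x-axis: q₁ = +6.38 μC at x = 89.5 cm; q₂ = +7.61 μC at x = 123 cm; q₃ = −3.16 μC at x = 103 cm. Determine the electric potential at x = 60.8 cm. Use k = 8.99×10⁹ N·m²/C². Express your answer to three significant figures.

The total potential is the scalar sum of each charge's contribution, V = Σ kqᵢ/rᵢ.
Distances from the field point to each charge: r₁ = 0.287 m, r₂ = 0.622 m, r₃ = 0.422 m.
V = k[(6.38×10⁻⁶)/(0.287) + (7.61×10⁻⁶)/(0.622) + (-3.16×10⁻⁶)/(0.422)] = 2.43×10⁵ V.

2.43×10⁵ V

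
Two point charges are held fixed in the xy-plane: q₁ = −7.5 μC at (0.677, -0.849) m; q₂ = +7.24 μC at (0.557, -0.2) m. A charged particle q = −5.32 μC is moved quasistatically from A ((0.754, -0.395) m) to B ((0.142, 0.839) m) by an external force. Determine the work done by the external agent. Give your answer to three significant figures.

For quasistatic motion the external work equals the change in potential energy: W_ext = qΔV = q(V_B − V_A).
At A: distances to the source charges are 0.460 m, 0.277 m; V_A = Σ kqᵢ/rᵢ = 8.84×10⁴ V.
At B: distances to the source charges are 1.77 m, 1.12 m; V_B = Σ kqᵢ/rᵢ = 2.01×10⁴ V.
ΔV = V_B − V_A = -6.83×10⁴ V.
W_ext = qΔV = (-5.32×10⁻⁶ C)(-6.83×10⁴ V) = 0.363 J.

0.363 J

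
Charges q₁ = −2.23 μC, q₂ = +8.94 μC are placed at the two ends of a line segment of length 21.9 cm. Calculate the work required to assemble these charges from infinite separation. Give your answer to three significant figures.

-0.818 J

The assembly work is the sum of pairwise potential energies, U = Σ_{i<j} kqᵢqⱼ/rᵢⱼ.
The separation is r = 0.219 m.
U = (-0.818) = -0.818 J.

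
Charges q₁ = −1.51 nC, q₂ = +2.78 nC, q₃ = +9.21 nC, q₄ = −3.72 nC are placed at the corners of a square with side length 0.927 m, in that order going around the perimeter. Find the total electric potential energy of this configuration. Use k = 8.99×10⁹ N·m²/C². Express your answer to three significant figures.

The work to assemble the configuration equals its total potential energy, U = Σ kqᵢqⱼ/rᵢⱼ over all pairs.
The four side pairs have separation 0.927 m and the two diagonal pairs 1.31 m.
Summing all 6 pair terms gives U = -2.36×10⁻⁷ J.

-2.36×10⁻⁷ J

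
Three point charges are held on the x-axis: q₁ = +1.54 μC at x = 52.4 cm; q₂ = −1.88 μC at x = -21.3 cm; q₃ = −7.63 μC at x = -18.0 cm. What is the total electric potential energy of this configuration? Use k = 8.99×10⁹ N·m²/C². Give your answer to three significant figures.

3.72 J

The assembly work is the sum of pairwise potential energies, U = Σ_{i<j} kqᵢqⱼ/rᵢⱼ.
Pair separations: r₁₂ = 0.737 m, r₁₃ = 0.704 m, r₂₃ = 0.0330 m.
U = (-0.0353) + (-0.150) + (3.91) = 3.72 J.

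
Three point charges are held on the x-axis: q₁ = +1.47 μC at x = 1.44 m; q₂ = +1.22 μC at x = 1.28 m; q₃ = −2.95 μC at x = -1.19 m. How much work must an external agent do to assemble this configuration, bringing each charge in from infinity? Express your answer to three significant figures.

The work to assemble the configuration equals its total potential energy, U = Σ kqᵢqⱼ/rᵢⱼ over all pairs.
Pair separations: r₁₂ = 0.160 m, r₁₃ = 2.63 m, r₂₃ = 2.47 m.
U = (0.101) + (-0.0148) + (-0.0131) = 0.0728 J.

0.0728 J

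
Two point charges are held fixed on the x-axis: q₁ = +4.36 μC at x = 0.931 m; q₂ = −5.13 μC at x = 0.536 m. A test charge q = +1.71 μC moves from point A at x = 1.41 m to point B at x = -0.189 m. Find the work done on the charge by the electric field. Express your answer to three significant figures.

0.0986 J

The work done by the electric force is W_field = −ΔU = −q(V_B − V_A) = q(V_A − V_B).
At A: distances to the source charges are 0.479 m, 0.874 m; V_A = Σ kqᵢ/rᵢ = 2.91×10⁴ V.
At B: distances to the source charges are 1.12 m, 0.725 m; V_B = Σ kqᵢ/rᵢ = -2.86×10⁴ V.
ΔV = V_B − V_A = -5.77×10⁴ V.
W_field = −qΔV = −(1.71×10⁻⁶ C)(-5.77×10⁴ V) = 0.0986 J.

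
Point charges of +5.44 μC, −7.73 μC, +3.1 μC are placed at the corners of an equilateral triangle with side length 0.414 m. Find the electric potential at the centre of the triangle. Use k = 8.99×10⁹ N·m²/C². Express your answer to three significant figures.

3.05×10⁴ V

The total potential is the scalar sum of each charge's contribution, V = Σ kqᵢ/rᵢ.
The distance from each vertex to the centroid is a/√3 = 0.239 m.
V = k[(5.44×10⁻⁶)/(0.239) + (-7.73×10⁻⁶)/(0.239) + (3.10×10⁻⁶)/(0.239)] = 3.05×10⁴ V.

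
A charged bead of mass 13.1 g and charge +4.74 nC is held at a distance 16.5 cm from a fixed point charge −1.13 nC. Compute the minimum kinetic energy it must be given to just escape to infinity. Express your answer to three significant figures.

To just escape, total mechanical energy must reach zero at infinity: ½mv²_min + U = 0, so ½mv²_min = −U = |kQq|/r.
|U| = |kQq|/r = (8.99×10⁹ N·m²/C²)(1.13×10⁻⁹)(4.74×10⁻⁹)/(0.165) = 2.92×10⁻⁷ J.

2.92×10⁻⁷ J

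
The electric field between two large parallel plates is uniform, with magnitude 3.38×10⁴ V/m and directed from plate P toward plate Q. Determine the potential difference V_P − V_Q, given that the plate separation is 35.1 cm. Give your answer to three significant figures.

1.19×10⁴ V

In a uniform field, potential decreases in the direction of E: ΔV = −E·d for a displacement d parallel to E.
Going from Q to P is a displacement of 35.1 cm opposite to the field, so V_P − V_Q = +Ed = 1.19×10⁴ V.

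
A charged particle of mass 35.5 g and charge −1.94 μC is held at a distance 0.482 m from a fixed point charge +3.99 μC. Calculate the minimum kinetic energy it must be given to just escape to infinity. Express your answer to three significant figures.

0.144 J

To just escape, total mechanical energy must reach zero at infinity: ½mv²_min + U = 0, so ½mv²_min = −U = |kQq|/r.
|U| = |kQq|/r = (8.99×10⁹ N·m²/C²)(3.99×10⁻⁶)(1.94×10⁻⁶)/(0.482) = 0.144 J.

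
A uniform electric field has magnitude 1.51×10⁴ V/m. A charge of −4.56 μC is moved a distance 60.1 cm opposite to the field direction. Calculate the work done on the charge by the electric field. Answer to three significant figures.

0.0414 J

The potential change for a displacement 60.1 cm opposite to the field direction is ΔV = +Ed = 9080 V.
W_field = −qΔV = 0.0414 J.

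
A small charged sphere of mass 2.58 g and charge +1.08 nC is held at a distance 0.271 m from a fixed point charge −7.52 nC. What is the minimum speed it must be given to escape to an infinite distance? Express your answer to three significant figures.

To just escape, total mechanical energy must reach zero at infinity: ½mv²_min + U = 0, so ½mv²_min = −U = |kQq|/r.
|U| = |kQq|/r = (8.99×10⁹ N·m²/C²)(7.52×10⁻⁹)(1.08×10⁻⁹)/(0.271) = 2.69×10⁻⁷ J.
v_min = √(2|U|/m) = √(2·2.69×10⁻⁷/2.58×10⁻³) = 0.0145 m/s.

0.0145 m/s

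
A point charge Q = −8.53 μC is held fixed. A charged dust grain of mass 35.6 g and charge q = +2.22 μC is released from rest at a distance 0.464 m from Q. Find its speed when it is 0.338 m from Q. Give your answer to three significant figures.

2.77 m/s

Only the electrostatic force acts, so mechanical energy is conserved: ½mv² = U₁ − U₂ = kQq(1/r₁ − 1/r₂).
U₁ − U₂ = (8.99×10⁹ N·m²/C²)(-8.53×10⁻⁶ C)(2.22×10⁻⁶ C)(1/0.464 − 1/0.338) = 0.137 J.
v = √(2·0.137/0.0356) = 2.77 m/s.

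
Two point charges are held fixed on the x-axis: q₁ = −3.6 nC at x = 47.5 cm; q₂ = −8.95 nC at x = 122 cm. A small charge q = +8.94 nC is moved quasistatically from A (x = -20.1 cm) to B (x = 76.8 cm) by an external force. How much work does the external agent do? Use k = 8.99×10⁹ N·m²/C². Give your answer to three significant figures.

-1.64×10⁻⁶ J

For quasistatic motion the external work equals the change in potential energy: W_ext = qΔV = q(V_B − V_A).
At A: distances to the source charges are 0.676 m, 1.42 m; V_A = Σ kqᵢ/rᵢ = -104 V.
At B: distances to the source charges are 0.293 m, 0.452 m; V_B = Σ kqᵢ/rᵢ = -288 V.
ΔV = V_B − V_A = -184 V.
W_ext = qΔV = (8.94×10⁻⁹ C)(-184 V) = -1.64×10⁻⁶ J.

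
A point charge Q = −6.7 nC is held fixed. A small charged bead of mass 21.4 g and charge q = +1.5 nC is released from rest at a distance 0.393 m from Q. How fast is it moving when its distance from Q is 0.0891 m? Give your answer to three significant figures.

8.56×10⁻³ m/s

Only the electrostatic force acts, so mechanical energy is conserved: ½mv² = U₁ − U₂ = kQq(1/r₁ − 1/r₂).
U₁ − U₂ = (8.99×10⁹ N·m²/C²)(-6.70×10⁻⁹ C)(1.50×10⁻⁹ C)(1/0.393 − 1/0.0891) = 7.84×10⁻⁷ J.
v = √(2·7.84×10⁻⁷/0.0214) = 8.56×10⁻³ m/s.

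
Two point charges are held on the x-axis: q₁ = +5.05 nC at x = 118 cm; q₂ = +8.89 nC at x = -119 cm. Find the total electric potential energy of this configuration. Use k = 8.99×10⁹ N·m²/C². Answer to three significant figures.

The assembly work is the sum of pairwise potential energies, U = Σ_{i<j} kqᵢqⱼ/rᵢⱼ.
Pair separations: r₁₂ = 2.37 m.
U = (1.70×10⁻⁷) = 1.70×10⁻⁷ J.

1.70×10⁻⁷ J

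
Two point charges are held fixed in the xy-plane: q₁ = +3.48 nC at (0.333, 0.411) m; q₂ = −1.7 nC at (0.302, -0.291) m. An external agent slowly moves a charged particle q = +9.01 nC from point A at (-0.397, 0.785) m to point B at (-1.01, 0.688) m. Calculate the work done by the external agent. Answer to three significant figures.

-1.15×10⁻⁷ J

For quasistatic motion the external work equals the change in potential energy: W_ext = qΔV = q(V_B − V_A).
At A: distances to the source charges are 0.820 m, 1.28 m; V_A = Σ kqᵢ/rᵢ = 26.2 V.
At B: distances to the source charges are 1.37 m, 1.64 m; V_B = Σ kqᵢ/rᵢ = 13.5 V.
ΔV = V_B − V_A = -12.8 V.
W_ext = qΔV = (9.01×10⁻⁹ C)(-12.8 V) = -1.15×10⁻⁷ J.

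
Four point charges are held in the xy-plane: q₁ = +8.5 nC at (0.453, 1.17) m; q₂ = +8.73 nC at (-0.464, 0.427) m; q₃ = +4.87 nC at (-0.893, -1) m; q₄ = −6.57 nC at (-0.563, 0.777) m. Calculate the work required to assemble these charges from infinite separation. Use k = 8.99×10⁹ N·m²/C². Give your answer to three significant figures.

-1.07×10⁻⁶ J

The assembly work is the sum of pairwise potential energies, U = Σ_{i<j} kqᵢqⱼ/rᵢⱼ.
Pair separations: r₁₂ = 1.18 m, r₁₃ = 2.55 m, r₁₄ = 1.09 m, r₂₃ = 1.49 m, r₂₄ = 0.364 m, r₃₄ = 1.81 m.
Summing all 6 pair terms gives U = -1.07×10⁻⁶ J.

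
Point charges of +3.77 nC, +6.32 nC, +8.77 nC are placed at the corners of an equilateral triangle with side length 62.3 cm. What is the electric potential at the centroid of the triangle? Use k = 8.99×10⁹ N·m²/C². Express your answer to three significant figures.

471 V

The total potential is the scalar sum of each charge's contribution, V = Σ kqᵢ/rᵢ.
The distance from each vertex to the centroid is a/√3 = 0.360 m.
V = k[(3.77×10⁻⁹)/(0.360) + (6.32×10⁻⁹)/(0.360) + (8.77×10⁻⁹)/(0.360)] = 471 V.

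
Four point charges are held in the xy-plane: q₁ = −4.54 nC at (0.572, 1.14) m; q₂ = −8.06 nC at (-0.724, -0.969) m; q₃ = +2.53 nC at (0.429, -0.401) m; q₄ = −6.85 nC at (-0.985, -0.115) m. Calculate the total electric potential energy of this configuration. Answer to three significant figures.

5.11×10⁻⁷ J

The work to assemble the configuration equals its total potential energy, U = Σ kqᵢqⱼ/rᵢⱼ over all pairs.
Pair separations: r₁₂ = 2.48 m, r₁₃ = 1.55 m, r₁₄ = 2.00 m, r₂₃ = 1.29 m, r₂₄ = 0.893 m, r₃₄ = 1.44 m.
Summing all 6 pair terms gives U = 5.11×10⁻⁷ J.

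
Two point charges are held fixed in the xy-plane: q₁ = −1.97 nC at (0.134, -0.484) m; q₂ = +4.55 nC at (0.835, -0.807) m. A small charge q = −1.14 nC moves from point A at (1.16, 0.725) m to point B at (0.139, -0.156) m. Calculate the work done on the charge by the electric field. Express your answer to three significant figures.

-2.97×10⁻⁸ J

The work done by the electric force is W_field = −ΔU = −q(V_B − V_A) = q(V_A − V_B).
At A: distances to the source charges are 1.59 m, 1.57 m; V_A = Σ kqᵢ/rᵢ = 14.9 V.
At B: distances to the source charges are 0.328 m, 0.953 m; V_B = Σ kqᵢ/rᵢ = -11.1 V.
ΔV = V_B − V_A = -26.0 V.
W_field = −qΔV = −(-1.14×10⁻⁹ C)(-26.0 V) = -2.97×10⁻⁸ J.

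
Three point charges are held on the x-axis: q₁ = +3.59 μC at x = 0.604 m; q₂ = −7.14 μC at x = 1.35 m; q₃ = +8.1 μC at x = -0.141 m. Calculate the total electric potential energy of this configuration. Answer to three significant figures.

-0.307 J

The assembly work is the sum of pairwise potential energies, U = Σ_{i<j} kqᵢqⱼ/rᵢⱼ.
Pair separations: r₁₂ = 0.746 m, r₁₃ = 0.745 m, r₂₃ = 1.49 m.
U = (-0.309) + (0.351) + (-0.349) = -0.307 J.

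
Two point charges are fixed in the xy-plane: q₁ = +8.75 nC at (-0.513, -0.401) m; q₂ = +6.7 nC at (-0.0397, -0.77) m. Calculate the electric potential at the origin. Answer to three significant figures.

The total potential is the scalar sum of each charge's contribution, V = Σ kqᵢ/rᵢ.
Distances from the field point to each charge: r₁ = 0.651 m, r₂ = 0.771 m.
V = k[(8.75×10⁻⁹)/(0.651) + (6.70×10⁻⁹)/(0.771)] = 199 V.

199 V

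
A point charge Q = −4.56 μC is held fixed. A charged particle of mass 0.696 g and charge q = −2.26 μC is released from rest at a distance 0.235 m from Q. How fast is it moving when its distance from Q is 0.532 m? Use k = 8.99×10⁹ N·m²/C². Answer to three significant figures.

25.1 m/s

Only the electrostatic force acts, so mechanical energy is conserved: ½mv² = U₁ − U₂ = kQq(1/r₁ − 1/r₂).
U₁ − U₂ = (8.99×10⁹ N·m²/C²)(-4.56×10⁻⁶ C)(-2.26×10⁻⁶ C)(1/0.235 − 1/0.532) = 0.220 J.
v = √(2·0.220/6.96×10⁻⁴) = 25.1 m/s.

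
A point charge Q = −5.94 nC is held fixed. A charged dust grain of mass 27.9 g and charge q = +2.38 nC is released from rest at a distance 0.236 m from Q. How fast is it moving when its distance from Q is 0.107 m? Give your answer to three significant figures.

6.82×10⁻³ m/s

Only the electrostatic force acts, so mechanical energy is conserved: ½mv² = U₁ − U₂ = kQq(1/r₁ − 1/r₂).
U₁ − U₂ = (8.99×10⁹ N·m²/C²)(-5.94×10⁻⁹ C)(2.38×10⁻⁹ C)(1/0.236 − 1/0.107) = 6.49×10⁻⁷ J.
v = √(2·6.49×10⁻⁷/0.0279) = 6.82×10⁻³ m/s.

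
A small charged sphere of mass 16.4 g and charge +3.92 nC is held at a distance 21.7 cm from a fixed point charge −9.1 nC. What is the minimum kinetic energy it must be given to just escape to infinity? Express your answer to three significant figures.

1.48×10⁻⁶ J

To just escape, total mechanical energy must reach zero at infinity: ½mv²_min + U = 0, so ½mv²_min = −U = |kQq|/r.
|U| = |kQq|/r = (8.99×10⁹ N·m²/C²)(9.10×10⁻⁹)(3.92×10⁻⁹)/(0.217) = 1.48×10⁻⁶ J.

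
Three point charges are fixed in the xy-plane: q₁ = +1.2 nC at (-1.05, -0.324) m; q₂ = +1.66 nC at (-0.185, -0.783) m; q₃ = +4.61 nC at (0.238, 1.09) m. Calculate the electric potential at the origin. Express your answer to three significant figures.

65.5 V

Electric potential is a scalar, so the contributions from each charge add algebraically: V = Σ kqᵢ/rᵢ.
Distances from the field point to each charge: r₁ = 1.10 m, r₂ = 0.805 m, r₃ = 1.12 m.
V = k[(1.20×10⁻⁹)/(1.10) + (1.66×10⁻⁹)/(0.805) + (4.61×10⁻⁹)/(1.12)] = 65.5 V.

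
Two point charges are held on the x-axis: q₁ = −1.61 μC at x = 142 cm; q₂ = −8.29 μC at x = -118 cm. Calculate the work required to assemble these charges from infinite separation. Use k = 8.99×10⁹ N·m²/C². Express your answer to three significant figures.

0.0461 J

The assembly work is the sum of pairwise potential energies, U = Σ_{i<j} kqᵢqⱼ/rᵢⱼ.
Pair separations: r₁₂ = 2.60 m.
U = (0.0461) = 0.0461 J.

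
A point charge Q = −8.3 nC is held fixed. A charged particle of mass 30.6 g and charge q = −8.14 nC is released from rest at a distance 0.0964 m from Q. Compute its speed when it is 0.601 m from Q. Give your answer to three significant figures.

0.0186 m/s

Only the electrostatic force acts, so mechanical energy is conserved: ½mv² = U₁ − U₂ = kQq(1/r₁ − 1/r₂).
U₁ − U₂ = (8.99×10⁹ N·m²/C²)(-8.30×10⁻⁹ C)(-8.14×10⁻⁹ C)(1/0.0964 − 1/0.601) = 5.29×10⁻⁶ J.
v = √(2·5.29×10⁻⁶/0.0306) = 0.0186 m/s.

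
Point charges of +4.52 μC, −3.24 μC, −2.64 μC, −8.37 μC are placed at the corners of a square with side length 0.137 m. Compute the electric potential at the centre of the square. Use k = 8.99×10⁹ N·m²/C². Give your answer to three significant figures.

-9.03×10⁵ V

Electric potential is a scalar, so the contributions from each charge add algebraically: V = Σ kqᵢ/rᵢ.
The distance from each corner to the centre is a√2/2 = 0.0969 m.
V = k[(4.52×10⁻⁶)/(0.0969) + (-3.24×10⁻⁶)/(0.0969) + (-2.64×10⁻⁶)/(0.0969) + (-8.37×10⁻⁶)/(0.0969)] = -9.03×10⁵ V.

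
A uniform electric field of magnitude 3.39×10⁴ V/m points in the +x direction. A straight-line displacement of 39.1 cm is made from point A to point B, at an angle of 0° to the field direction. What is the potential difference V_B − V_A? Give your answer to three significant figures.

Only the component of displacement along E changes the potential: ΔV = −E·d·cosθ.
ΔV = −(3.39×10⁴ V/m)(0.391 m)cos0° = -1.33×10⁴ V.

-1.33×10⁴ V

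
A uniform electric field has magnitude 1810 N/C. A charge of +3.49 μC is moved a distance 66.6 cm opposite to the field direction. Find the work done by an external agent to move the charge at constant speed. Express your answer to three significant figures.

4.21×10⁻³ J

The potential change for a displacement 66.6 cm opposite to the field direction is ΔV = +Ed = 1210 V.
W_ext = qΔV = 4.21×10⁻³ J.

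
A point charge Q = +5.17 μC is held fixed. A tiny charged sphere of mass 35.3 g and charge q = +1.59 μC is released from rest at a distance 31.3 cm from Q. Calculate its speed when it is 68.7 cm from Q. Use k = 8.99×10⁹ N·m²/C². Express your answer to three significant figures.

2.70 m/s

Only the electrostatic force acts, so mechanical energy is conserved: ½mv² = U₁ − U₂ = kQq(1/r₁ − 1/r₂).
U₁ − U₂ = (8.99×10⁹ N·m²/C²)(5.17×10⁻⁶ C)(1.59×10⁻⁶ C)(1/0.313 − 1/0.687) = 0.129 J.
v = √(2·0.129/0.0353) = 2.70 m/s.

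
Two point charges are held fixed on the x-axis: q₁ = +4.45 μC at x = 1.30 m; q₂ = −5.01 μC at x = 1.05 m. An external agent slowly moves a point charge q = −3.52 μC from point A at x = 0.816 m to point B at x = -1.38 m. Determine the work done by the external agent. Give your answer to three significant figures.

-0.374 J

For quasistatic motion the external work equals the change in potential energy: W_ext = qΔV = q(V_B − V_A).
At A: distances to the source charges are 0.484 m, 0.234 m; V_A = Σ kqᵢ/rᵢ = -1.10×10⁵ V.
At B: distances to the source charges are 2.68 m, 2.43 m; V_B = Σ kqᵢ/rᵢ = -3610 V.
ΔV = V_B − V_A = 1.06×10⁵ V.
W_ext = qΔV = (-3.52×10⁻⁶ C)(1.06×10⁵ V) = -0.374 J.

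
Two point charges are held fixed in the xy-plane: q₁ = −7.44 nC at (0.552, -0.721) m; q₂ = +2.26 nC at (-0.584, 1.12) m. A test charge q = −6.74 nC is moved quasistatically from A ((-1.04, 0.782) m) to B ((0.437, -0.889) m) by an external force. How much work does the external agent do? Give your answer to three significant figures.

For quasistatic motion the external work equals the change in potential energy: W_ext = qΔV = q(V_B − V_A).
At A: distances to the source charges are 2.19 m, 0.568 m; V_A = Σ kqᵢ/rᵢ = 5.24 V.
At B: distances to the source charges are 0.204 m, 2.25 m; V_B = Σ kqᵢ/rᵢ = -320 V.
ΔV = V_B − V_A = -325 V.
W_ext = qΔV = (-6.74×10⁻⁹ C)(-325 V) = 2.19×10⁻⁶ J.

2.19×10⁻⁶ J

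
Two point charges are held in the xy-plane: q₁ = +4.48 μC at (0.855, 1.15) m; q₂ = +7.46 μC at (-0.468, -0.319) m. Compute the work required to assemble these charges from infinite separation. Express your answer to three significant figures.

0.152 J

The work to assemble the configuration equals its total potential energy, U = Σ kqᵢqⱼ/rᵢⱼ over all pairs.
Pair separations: r₁₂ = 1.98 m.
U = (0.152) = 0.152 J.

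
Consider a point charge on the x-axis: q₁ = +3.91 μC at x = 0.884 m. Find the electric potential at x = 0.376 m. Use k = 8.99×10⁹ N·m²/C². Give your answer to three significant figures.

Electric potential is a scalar, so the contributions from each charge add algebraically: V = Σ kqᵢ/rᵢ.
V = k[(3.91×10⁻⁶)/(0.508)] = 6.92×10⁴ V.

6.92×10⁴ V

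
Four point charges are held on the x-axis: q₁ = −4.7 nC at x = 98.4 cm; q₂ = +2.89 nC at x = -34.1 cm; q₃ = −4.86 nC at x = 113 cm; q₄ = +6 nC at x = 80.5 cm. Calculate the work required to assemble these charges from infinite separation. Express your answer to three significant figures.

-8.58×10⁻⁷ J

The assembly work is the sum of pairwise potential energies, U = Σ_{i<j} kqᵢqⱼ/rᵢⱼ.
Pair separations: r₁₂ = 1.33 m, r₁₃ = 0.146 m, r₁₄ = 0.179 m, r₂₃ = 1.47 m, r₂₄ = 1.15 m, r₃₄ = 0.325 m.
Summing all 6 pair terms gives U = -8.58×10⁻⁷ J.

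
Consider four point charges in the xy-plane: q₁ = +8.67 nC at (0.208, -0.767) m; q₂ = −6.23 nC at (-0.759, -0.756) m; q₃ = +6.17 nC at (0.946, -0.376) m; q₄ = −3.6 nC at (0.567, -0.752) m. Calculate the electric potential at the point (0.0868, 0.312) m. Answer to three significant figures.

The total potential is the scalar sum of each charge's contribution, V = Σ kqᵢ/rᵢ.
Distances from the field point to each charge: r₁ = 1.09 m, r₂ = 1.36 m, r₃ = 1.10 m, r₄ = 1.17 m.
V = k[(8.67×10⁻⁹)/(1.09) + (-6.23×10⁻⁹)/(1.36) + (6.17×10⁻⁹)/(1.10) + (-3.60×10⁻⁹)/(1.17)] = 53.3 V.

53.3 V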